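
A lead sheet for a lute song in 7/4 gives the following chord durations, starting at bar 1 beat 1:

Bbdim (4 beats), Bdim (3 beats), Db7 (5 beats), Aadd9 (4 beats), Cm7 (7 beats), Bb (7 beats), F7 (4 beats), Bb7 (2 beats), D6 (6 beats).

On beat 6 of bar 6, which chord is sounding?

Beat 6 of bar 6 is beat (6−1)×7 + 6 = 41 overall.
Running totals: Bbdim ends at 4, Bdim ends at 7, Db7 ends at 12, Aadd9 ends at 16, Cm7 ends at 23, Bb ends at 30, F7 ends at 34, Bb7 ends at 36, D6 ends at 42.
Beat 41 falls within D6.

D6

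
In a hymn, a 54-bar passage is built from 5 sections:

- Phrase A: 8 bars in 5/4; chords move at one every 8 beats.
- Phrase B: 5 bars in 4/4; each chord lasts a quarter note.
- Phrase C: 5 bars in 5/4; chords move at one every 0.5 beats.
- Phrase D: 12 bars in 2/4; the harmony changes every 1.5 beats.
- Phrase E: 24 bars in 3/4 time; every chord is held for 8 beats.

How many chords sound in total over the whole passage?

100 chords

A: 8·5 = 40 beats, 40/8 = 5 chords.
B: 5·4 = 20 beats, 20/1 = 20 chords.
C: 5·5 = 25 beats, 25/0.5 = 50 chords.
D: 12·2 = 24 beats, 24/1.5 = 16 chords.
E: 24·3 = 72 beats, 72/8 = 9 chords.
Total: 5 + 20 + 50 + 16 + 9 = 100.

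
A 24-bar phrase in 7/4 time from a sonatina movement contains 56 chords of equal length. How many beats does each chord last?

3 beats

24 bars × 7 beats/bar = 168 beats total.
168 beats ÷ 56 chords = 3 beats per chord.
(That is a dotted half note.)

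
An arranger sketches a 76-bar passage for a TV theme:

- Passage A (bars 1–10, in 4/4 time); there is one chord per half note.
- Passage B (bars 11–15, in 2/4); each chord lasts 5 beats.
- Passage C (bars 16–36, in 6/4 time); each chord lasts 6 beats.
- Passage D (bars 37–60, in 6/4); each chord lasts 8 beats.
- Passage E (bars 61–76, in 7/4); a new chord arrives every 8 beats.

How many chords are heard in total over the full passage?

A: 10·4 = 40 beats, 40/2 = 20 chords.
B: 5·2 = 10 beats, 10/5 = 2 chords.
C: 21·6 = 126 beats, 126/6 = 21 chords.
D: 24·6 = 144 beats, 144/8 = 18 chords.
E: 16·7 = 112 beats, 112/8 = 14 chords.
Total: 20 + 2 + 21 + 18 + 14 = 75.

75 chords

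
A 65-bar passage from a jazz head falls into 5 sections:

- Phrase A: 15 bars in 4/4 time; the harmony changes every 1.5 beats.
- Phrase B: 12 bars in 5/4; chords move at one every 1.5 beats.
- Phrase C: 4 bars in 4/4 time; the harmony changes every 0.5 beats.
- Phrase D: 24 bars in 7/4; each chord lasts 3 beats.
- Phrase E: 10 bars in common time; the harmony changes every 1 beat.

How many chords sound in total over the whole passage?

208 chords

A: 15·4 = 60 beats, 60/1.5 = 40 chords.
B: 12·5 = 60 beats, 60/1.5 = 40 chords.
C: 4·4 = 16 beats, 16/0.5 = 32 chords.
D: 24·7 = 168 beats, 168/3 = 56 chords.
E: 10·4 = 40 beats, 40/1 = 40 chords.
Total: 40 + 40 + 32 + 56 + 40 = 208.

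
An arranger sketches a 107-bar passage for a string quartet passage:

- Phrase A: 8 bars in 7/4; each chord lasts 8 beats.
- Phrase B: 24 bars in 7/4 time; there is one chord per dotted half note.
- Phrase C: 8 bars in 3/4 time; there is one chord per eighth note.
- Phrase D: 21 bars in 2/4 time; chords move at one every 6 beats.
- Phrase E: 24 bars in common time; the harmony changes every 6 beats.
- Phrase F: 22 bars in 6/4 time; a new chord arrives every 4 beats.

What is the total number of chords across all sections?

167 chords

A: 8·7 = 56 beats, 56/8 = 7 chords.
B: 24·7 = 168 beats, 168/3 = 56 chords.
C: 8·3 = 24 beats, 24/0.5 = 48 chords.
D: 21·2 = 42 beats, 42/6 = 7 chords.
E: 24·4 = 96 beats, 96/6 = 16 chords.
F: 22·6 = 132 beats, 132/4 = 33 chords.
Total: 7 + 56 + 48 + 7 + 16 + 33 = 167.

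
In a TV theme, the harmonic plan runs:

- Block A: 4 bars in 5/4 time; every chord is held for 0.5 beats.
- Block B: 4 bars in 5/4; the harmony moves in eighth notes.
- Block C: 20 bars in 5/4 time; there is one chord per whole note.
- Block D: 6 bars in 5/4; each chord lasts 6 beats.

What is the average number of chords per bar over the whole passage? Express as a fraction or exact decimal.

A: 4 × 5 = 20 beats ÷ 0.5 = 40 chords.
B: 4 × 5 = 20 beats ÷ 0.5 = 40 chords.
C: 20 × 5 = 100 beats ÷ 4 = 25 chords.
D: 6 × 5 = 30 beats ÷ 6 = 5 chords.
Overall: 110 chords over 34 bars → 110/34 = 55/17 chords per bar.

55/17 chords per bar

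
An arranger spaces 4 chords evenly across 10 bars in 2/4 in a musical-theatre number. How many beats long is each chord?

10 bars × 2 beats/bar = 20 beats total.
20 beats ÷ 4 chords = 5 beats per chord.

5 beats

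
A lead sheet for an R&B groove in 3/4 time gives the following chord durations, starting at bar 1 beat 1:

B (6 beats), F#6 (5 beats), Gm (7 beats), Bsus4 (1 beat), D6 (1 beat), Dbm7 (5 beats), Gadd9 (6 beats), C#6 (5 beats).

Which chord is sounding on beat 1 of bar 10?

Gadd9

Beat 1 of bar 10 is beat (10−1)×3 + 1 = 28 overall.
Running totals: B ends at 6, F#6 ends at 11, Gm ends at 18, Bsus4 ends at 19, D6 ends at 20, Dbm7 ends at 25, Gadd9 ends at 31.
Beat 28 falls within Gadd9.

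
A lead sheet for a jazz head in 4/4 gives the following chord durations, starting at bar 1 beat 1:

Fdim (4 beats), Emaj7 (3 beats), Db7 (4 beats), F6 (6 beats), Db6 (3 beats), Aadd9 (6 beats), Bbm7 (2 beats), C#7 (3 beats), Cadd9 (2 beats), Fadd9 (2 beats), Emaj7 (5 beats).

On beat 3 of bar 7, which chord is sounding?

Beat 3 of bar 7 is beat (7−1)×4 + 3 = 27 overall.
Running totals: Fdim ends at 4, Emaj7 ends at 7, Db7 ends at 11, F6 ends at 17, Db6 ends at 20, Aadd9 ends at 26, Bbm7 ends at 28.
Beat 27 falls within Bbm7.

Bbm7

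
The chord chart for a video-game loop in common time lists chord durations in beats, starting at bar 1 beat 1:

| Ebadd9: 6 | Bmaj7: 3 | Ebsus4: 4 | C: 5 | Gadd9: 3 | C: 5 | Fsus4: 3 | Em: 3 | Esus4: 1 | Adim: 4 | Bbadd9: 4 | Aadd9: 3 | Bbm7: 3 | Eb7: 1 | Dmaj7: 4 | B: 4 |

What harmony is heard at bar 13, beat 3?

Dmaj7

Beat 3 of bar 13 is beat (13−1)×4 + 3 = 51 overall.
Running totals: Ebadd9 ends at 6, Bmaj7 ends at 9, Ebsus4 ends at 13, C ends at 18, Gadd9 ends at 21, C ends at 26, Fsus4 ends at 29, Em ends at 32, Esus4 ends at 33, Adim ends at 37, Bbadd9 ends at 41, Aadd9 ends at 44, Bbm7 ends at 47, Eb7 ends at 48, Dmaj7 ends at 52.
Beat 51 falls within Dmaj7.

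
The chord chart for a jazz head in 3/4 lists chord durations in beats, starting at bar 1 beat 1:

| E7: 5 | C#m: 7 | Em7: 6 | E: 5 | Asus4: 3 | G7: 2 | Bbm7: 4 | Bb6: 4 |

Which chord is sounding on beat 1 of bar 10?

G7

Beat 1 of bar 10 is beat (10−1)×3 + 1 = 28 overall.
Running totals: E7 ends at 5, C#m ends at 12, Em7 ends at 18, E ends at 23, Asus4 ends at 26, G7 ends at 28.
Beat 28 falls within G7.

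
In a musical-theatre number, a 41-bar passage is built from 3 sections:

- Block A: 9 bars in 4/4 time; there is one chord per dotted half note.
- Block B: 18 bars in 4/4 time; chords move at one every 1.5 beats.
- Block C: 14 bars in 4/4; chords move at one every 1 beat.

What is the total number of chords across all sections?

A has 36 beats and chords last 3 each, so 12 chords.
B has 72 beats and chords last 1.5 each, so 48 chords.
C has 56 beats and chords last 1 each, so 56 chords.
Total: 12 + 48 + 56 = 116.

116 chords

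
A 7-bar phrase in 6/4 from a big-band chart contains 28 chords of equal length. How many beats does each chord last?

7 bars × 6 beats/bar = 42 beats total.
42 beats ÷ 28 chords = 1.5 beats per chord.
(That is a dotted quarter note.)

1.5 beats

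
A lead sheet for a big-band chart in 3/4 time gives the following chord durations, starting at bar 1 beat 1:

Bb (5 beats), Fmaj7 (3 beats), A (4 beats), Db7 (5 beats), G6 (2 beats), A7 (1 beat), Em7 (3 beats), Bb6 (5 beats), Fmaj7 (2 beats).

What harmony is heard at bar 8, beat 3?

Beat 3 of bar 8 is beat (8−1)×3 + 3 = 24 overall.
Running totals: Bb ends at 5, Fmaj7 ends at 8, A ends at 12, Db7 ends at 17, G6 ends at 19, A7 ends at 20, Em7 ends at 23, Bb6 ends at 28.
Beat 24 falls within Bb6.

Bb6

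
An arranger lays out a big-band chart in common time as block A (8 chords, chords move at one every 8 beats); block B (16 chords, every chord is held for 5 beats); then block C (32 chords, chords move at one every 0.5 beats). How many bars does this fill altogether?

40 bars

A: 8 × 8 = 64 beats = 16 bars.
B: 16 × 5 = 80 beats = 20 bars.
C: 32 × 0.5 = 16 beats = 4 bars.
Total: 16 + 20 + 4 = 40 bars.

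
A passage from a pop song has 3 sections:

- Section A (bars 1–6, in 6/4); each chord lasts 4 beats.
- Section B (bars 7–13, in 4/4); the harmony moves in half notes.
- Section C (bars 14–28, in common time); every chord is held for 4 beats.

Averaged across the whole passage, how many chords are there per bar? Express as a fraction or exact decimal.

19/14 chords per bar

A: 6 bars of 6 beats is 36 beats; at 4 beats each that's 9 chords.
B: 7 bars of 4 beats is 28 beats; at 2 beats each that's 14 chords.
C: 15 bars of 4 beats is 60 beats; at 4 beats each that's 15 chords.
Overall: 38 chords over 28 bars → 38/28 = 19/14 chords per bar.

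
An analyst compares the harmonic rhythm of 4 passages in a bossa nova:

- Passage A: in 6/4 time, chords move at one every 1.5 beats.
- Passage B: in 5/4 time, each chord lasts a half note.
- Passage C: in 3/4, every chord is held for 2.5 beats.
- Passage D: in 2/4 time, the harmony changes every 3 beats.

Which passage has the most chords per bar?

A: each chord is 1.5 beats in 6/4, so 4 per bar.
B: each chord is 2 beats in 5/4, so 2.5 per bar.
C: each chord is 2.5 beats in 3/4, so 1.2 per bar.
D: each chord is 3 beats in 2/4, so 2/3 per bar.
Fastest is A at 4 chords/bar.

Passage A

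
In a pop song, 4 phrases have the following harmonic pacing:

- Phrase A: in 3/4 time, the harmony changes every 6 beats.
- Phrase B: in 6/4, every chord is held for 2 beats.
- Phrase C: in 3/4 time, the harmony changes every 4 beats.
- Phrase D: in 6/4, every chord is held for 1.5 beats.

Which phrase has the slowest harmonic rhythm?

A: 3/6 = 0.5 chords/bar.
B: 6/2 = 3 chords/bar.
C: 3/4 = 0.75 chords/bar.
D: 6/1.5 = 4 chords/bar.
Slowest is A at 0.5 chords/bar.

Phrase A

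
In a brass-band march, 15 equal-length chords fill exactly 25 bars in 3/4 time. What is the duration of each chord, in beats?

25 bars × 3 beats/bar = 75 beats total.
75 beats ÷ 15 chords = 5 beats per chord.

5 beats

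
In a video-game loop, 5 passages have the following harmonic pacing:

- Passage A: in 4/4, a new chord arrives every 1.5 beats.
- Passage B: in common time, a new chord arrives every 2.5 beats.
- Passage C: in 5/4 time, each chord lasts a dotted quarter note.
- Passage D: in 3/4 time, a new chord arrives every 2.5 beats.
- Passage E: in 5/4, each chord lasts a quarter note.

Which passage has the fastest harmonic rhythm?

Passage E

A: 4/1.5 = 8/3 chords/bar.
B: 4/2.5 = 1.6 chords/bar.
C: 5/1.5 = 10/3 chords/bar.
D: 3/2.5 = 1.2 chords/bar.
E: 5/1 = 5 chords/bar.
Fastest is E at 5 chords/bar.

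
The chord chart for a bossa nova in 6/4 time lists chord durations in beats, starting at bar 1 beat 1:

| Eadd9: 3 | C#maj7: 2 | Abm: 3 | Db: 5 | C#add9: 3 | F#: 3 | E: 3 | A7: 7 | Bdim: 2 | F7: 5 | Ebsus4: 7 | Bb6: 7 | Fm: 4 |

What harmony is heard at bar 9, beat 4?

Fm

Beat 4 of bar 9 is beat (9−1)×6 + 4 = 52 overall.
Running totals: Eadd9 ends at 3, C#maj7 ends at 5, Abm ends at 8, Db ends at 13, C#add9 ends at 16, F# ends at 19, E ends at 22, A7 ends at 29, Bdim ends at 31, F7 ends at 36, Ebsus4 ends at 43, Bb6 ends at 50, Fm ends at 54.
Beat 52 falls within Fm.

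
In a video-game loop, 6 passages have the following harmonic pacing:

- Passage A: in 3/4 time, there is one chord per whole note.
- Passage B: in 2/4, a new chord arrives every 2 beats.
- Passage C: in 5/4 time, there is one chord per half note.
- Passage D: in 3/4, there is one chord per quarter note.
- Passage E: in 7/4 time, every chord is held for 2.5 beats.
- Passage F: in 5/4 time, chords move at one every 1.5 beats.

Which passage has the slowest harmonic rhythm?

Passage A

A: 3 beats/bar ÷ 4 beats/chord = 0.75 chords/bar.
B: 2 beats/bar ÷ 2 beats/chord = 1 chord/bar.
C: 5 beats/bar ÷ 2 beats/chord = 2.5 chords/bar.
D: 3 beats/bar ÷ 1 beat/chord = 3 chords/bar.
E: 7 beats/bar ÷ 2.5 beats/chord = 2.8 chords/bar.
F: 5 beats/bar ÷ 1.5 beats/chord = 10/3 chords/bar.
Slowest is A at 0.75 chords/bar.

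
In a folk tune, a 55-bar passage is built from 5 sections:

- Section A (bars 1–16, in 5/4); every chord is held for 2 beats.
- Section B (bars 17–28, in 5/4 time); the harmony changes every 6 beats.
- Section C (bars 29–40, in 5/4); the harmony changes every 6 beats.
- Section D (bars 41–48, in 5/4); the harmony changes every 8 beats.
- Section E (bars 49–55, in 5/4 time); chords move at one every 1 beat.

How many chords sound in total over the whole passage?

100 chords

A: 16·5 = 80 beats, 80/2 = 40 chords.
B: 12·5 = 60 beats, 60/6 = 10 chords.
C: 12·5 = 60 beats, 60/6 = 10 chords.
D: 8·5 = 40 beats, 40/8 = 5 chords.
E: 7·5 = 35 beats, 35/1 = 35 chords.
Total: 40 + 10 + 10 + 5 + 35 = 100.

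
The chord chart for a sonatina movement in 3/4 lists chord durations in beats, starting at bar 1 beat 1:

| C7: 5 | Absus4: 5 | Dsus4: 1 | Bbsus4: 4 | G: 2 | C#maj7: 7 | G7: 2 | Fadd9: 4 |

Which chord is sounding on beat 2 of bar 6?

G

Beat 2 of bar 6 is beat (6−1)×3 + 2 = 17 overall.
Running totals: C7 ends at 5, Absus4 ends at 10, Dsus4 ends at 11, Bbsus4 ends at 15, G ends at 17.
Beat 17 falls within G.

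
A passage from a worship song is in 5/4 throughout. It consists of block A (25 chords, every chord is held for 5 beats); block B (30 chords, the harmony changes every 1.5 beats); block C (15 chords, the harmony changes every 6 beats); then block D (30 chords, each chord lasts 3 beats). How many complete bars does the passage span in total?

A: 25 × 5 = 125 beats = 25 bars.
B: 30 × 1.5 = 45 beats = 9 bars.
C: 15 × 6 = 90 beats = 18 bars.
D: 30 × 3 = 90 beats = 18 bars.
Total: 25 + 9 + 18 + 18 = 70 bars.

70 bars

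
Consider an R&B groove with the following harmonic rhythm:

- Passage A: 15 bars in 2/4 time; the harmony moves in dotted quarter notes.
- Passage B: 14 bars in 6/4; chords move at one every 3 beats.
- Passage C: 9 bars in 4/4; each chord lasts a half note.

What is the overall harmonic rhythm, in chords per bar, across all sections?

A: 15 bars of 2 beats is 30 beats; at 1.5 beats each that's 20 chords.
B: 14 bars of 6 beats is 84 beats; at 3 beats each that's 28 chords.
C: 9 bars of 4 beats is 36 beats; at 2 beats each that's 18 chords.
Overall: 66 chords over 38 bars → 66/38 = 33/19 chords per bar.

33/19 chords per bar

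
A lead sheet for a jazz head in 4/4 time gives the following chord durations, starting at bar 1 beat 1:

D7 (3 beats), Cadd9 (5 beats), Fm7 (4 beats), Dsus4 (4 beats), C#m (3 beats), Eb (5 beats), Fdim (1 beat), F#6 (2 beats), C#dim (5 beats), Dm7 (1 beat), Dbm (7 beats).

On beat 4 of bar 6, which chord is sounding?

Eb

Beat 4 of bar 6 is beat (6−1)×4 + 4 = 24 overall.
Running totals: D7 ends at 3, Cadd9 ends at 8, Fm7 ends at 12, Dsus4 ends at 16, C#m ends at 19, Eb ends at 24.
Beat 24 falls within Eb.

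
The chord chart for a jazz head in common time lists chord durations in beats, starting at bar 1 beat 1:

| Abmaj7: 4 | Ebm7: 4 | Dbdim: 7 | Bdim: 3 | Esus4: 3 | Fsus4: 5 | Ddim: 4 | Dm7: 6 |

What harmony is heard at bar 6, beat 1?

Beat 1 of bar 6 is beat (6−1)×4 + 1 = 21 overall.
Running totals: Abmaj7 ends at 4, Ebm7 ends at 8, Dbdim ends at 15, Bdim ends at 18, Esus4 ends at 21.
Beat 21 falls within Esus4.

Esus4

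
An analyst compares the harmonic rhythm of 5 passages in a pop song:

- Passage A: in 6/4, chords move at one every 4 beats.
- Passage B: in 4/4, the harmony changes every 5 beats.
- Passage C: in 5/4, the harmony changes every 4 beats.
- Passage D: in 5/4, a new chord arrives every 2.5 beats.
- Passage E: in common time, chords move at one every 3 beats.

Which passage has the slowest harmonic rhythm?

Passage B

A: 6 beats/bar ÷ 4 beats/chord = 1.5 chords/bar.
B: 4 beats/bar ÷ 5 beats/chord = 0.8 chords/bar.
C: 5 beats/bar ÷ 4 beats/chord = 1.25 chords/bar.
D: 5 beats/bar ÷ 2.5 beats/chord = 2 chords/bar.
E: 4 beats/bar ÷ 3 beats/chord = 4/3 chords/bar.
Slowest is B at 0.8 chords/bar.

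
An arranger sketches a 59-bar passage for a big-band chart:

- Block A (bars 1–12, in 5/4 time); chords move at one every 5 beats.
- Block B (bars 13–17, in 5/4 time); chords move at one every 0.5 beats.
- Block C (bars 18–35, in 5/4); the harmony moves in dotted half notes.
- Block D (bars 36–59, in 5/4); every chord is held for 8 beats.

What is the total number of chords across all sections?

A: 12·5 = 60 beats, 60/5 = 12 chords.
B: 5·5 = 25 beats, 25/0.5 = 50 chords.
C: 18·5 = 90 beats, 90/3 = 30 chords.
D: 24·5 = 120 beats, 120/8 = 15 chords.
Total: 12 + 50 + 30 + 15 = 107.

107 chords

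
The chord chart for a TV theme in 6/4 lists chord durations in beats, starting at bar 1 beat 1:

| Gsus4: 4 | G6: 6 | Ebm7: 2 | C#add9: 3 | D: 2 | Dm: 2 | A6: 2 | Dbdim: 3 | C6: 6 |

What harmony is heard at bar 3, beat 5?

D

Beat 5 of bar 3 is beat (3−1)×6 + 5 = 17 overall.
Running totals: Gsus4 ends at 4, G6 ends at 10, Ebm7 ends at 12, C#add9 ends at 15, D ends at 17.
Beat 17 falls within D.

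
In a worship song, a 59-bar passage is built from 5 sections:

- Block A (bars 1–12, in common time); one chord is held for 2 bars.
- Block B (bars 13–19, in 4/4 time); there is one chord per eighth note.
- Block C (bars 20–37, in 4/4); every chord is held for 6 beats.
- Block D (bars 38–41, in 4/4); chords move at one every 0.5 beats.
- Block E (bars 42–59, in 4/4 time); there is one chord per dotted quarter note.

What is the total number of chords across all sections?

154 chords

A: 12·4 = 48 beats, 48/8 = 6 chords.
B: 7·4 = 28 beats, 28/0.5 = 56 chords.
C: 18·4 = 72 beats, 72/6 = 12 chords.
D: 4·4 = 16 beats, 16/0.5 = 32 chords.
E: 18·4 = 72 beats, 72/1.5 = 48 chords.
Total: 6 + 56 + 12 + 32 + 48 = 154.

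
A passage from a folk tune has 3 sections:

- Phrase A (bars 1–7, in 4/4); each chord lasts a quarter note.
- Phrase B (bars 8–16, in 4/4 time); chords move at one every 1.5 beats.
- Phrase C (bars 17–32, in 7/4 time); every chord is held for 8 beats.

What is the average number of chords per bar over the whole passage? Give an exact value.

A: 7 × 4 = 28 beats ÷ 1 = 28 chords.
B: 9 × 4 = 36 beats ÷ 1.5 = 24 chords.
C: 16 × 7 = 112 beats ÷ 8 = 14 chords.
Overall: 66 chords over 32 bars → 66/32 = 33/16 chords per bar.

33/16 chords per bar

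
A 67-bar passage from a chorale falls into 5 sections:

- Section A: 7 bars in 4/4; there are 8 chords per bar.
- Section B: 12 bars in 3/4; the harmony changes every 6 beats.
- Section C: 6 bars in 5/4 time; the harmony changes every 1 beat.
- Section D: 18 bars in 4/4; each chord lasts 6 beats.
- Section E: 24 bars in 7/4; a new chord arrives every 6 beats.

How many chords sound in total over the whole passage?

132 chords

A: 7·4 = 28 beats, 28/0.5 = 56 chords.
B: 12·3 = 36 beats, 36/6 = 6 chords.
C: 6·5 = 30 beats, 30/1 = 30 chords.
D: 18·4 = 72 beats, 72/6 = 12 chords.
E: 24·7 = 168 beats, 168/6 = 28 chords.
Total: 56 + 6 + 30 + 12 + 28 = 132.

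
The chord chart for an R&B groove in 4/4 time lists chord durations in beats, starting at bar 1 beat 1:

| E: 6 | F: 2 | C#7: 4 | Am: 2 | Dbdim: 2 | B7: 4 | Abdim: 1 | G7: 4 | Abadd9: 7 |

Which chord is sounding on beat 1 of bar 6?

Abdim

Beat 1 of bar 6 is beat (6−1)×4 + 1 = 21 overall.
Running totals: E ends at 6, F ends at 8, C#7 ends at 12, Am ends at 14, Dbdim ends at 16, B7 ends at 20, Abdim ends at 21.
Beat 21 falls within Abdim.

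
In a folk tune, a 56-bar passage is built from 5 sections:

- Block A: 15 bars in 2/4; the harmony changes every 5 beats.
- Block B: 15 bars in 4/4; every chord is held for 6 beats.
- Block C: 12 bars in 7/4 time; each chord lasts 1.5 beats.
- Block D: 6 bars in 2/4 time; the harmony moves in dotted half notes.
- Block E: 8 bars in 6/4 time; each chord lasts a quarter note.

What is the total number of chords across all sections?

124 chords

A: 15 bars × 2 beats = 30 beats; 5 beats/chord → 6 chords.
B: 15 bars × 4 beats = 60 beats; 6 beats/chord → 10 chords.
C: 12 bars × 7 beats = 84 beats; 1.5 beats/chord → 56 chords.
D: 6 bars × 2 beats = 12 beats; 3 beats/chord → 4 chords.
E: 8 bars × 6 beats = 48 beats; 1 beat/chord → 48 chords.
Total: 6 + 10 + 56 + 4 + 48 = 124.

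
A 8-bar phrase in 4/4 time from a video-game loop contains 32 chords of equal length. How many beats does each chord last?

8 bars × 4 beats/bar = 32 beats total.
32 beats ÷ 32 chords = 1 beats per chord.
(That is a quarter note.)

1 beat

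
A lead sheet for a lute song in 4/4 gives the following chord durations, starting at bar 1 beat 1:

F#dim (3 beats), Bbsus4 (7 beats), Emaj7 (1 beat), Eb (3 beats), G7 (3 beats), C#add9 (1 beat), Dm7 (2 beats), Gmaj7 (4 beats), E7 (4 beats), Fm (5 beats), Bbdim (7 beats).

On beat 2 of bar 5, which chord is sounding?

Beat 2 of bar 5 is beat (5−1)×4 + 2 = 18 overall.
Running totals: F#dim ends at 3, Bbsus4 ends at 10, Emaj7 ends at 11, Eb ends at 14, G7 ends at 17, C#add9 ends at 18.
Beat 18 falls within C#add9.

C#add9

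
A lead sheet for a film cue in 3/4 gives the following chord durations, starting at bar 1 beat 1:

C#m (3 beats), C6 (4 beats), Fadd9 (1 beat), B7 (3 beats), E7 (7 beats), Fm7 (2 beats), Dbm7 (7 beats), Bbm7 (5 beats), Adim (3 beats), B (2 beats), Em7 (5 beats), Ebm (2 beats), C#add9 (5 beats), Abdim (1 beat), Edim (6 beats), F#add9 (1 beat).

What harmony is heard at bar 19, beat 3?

Beat 3 of bar 19 is beat (19−1)×3 + 3 = 57 overall.
Running totals: C#m ends at 3, C6 ends at 7, Fadd9 ends at 8, B7 ends at 11, E7 ends at 18, Fm7 ends at 20, Dbm7 ends at 27, Bbm7 ends at 32, Adim ends at 35, B ends at 37, Em7 ends at 42, Ebm ends at 44, C#add9 ends at 49, Abdim ends at 50, Edim ends at 56, F#add9 ends at 57.
Beat 57 falls within F#add9.

F#add9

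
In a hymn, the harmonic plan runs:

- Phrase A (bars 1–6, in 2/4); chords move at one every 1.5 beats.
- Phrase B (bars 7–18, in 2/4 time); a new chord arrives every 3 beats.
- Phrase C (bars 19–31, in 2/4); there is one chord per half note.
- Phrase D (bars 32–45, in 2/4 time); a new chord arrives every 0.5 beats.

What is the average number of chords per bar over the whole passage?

A: 6 bars of 2 beats is 12 beats; at 1.5 beats each that's 8 chords.
B: 12 bars of 2 beats is 24 beats; at 3 beats each that's 8 chords.
C: 13 bars of 2 beats is 26 beats; at 2 beats each that's 13 chords.
D: 14 bars of 2 beats is 28 beats; at 0.5 beats each that's 56 chords.
Overall: 85 chords over 45 bars → 85/45 = 17/9 chords per bar.

17/9 chords per bar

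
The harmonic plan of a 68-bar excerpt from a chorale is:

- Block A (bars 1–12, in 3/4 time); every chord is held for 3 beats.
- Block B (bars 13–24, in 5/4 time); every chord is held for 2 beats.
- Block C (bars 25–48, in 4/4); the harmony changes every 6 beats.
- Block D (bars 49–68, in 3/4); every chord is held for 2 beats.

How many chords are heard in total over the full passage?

88 chords

A: 12·3 = 36 beats, 36/3 = 12 chords.
B: 12·5 = 60 beats, 60/2 = 30 chords.
C: 24·4 = 96 beats, 96/6 = 16 chords.
D: 20·3 = 60 beats, 60/2 = 30 chords.
Total: 12 + 30 + 16 + 30 = 88.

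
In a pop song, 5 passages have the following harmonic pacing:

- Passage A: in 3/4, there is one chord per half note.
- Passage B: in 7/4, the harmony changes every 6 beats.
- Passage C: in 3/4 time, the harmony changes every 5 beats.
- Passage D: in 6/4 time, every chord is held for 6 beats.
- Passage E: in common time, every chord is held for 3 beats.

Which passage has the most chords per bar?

A: 3/2 = 1.5 chords/bar.
B: 7/6 = 7/6 chords/bar.
C: 3/5 = 0.6 chords/bar.
D: 6/6 = 1 chord/bar.
E: 4/3 = 4/3 chords/bar.
Fastest is A at 1.5 chords/bar.

Passage A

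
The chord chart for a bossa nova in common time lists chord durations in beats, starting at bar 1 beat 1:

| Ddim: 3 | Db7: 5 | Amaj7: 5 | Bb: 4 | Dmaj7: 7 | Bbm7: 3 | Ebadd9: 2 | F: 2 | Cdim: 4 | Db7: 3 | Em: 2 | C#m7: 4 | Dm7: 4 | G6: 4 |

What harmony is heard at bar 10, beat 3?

Em

Beat 3 of bar 10 is beat (10−1)×4 + 3 = 39 overall.
Running totals: Ddim ends at 3, Db7 ends at 8, Amaj7 ends at 13, Bb ends at 17, Dmaj7 ends at 24, Bbm7 ends at 27, Ebadd9 ends at 29, F ends at 31, Cdim ends at 35, Db7 ends at 38, Em ends at 40.
Beat 39 falls within Em.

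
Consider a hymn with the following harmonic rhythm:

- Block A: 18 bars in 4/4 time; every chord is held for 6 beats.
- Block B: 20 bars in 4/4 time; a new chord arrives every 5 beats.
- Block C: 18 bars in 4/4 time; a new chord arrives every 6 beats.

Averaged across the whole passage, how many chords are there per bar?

A: 18 × 4 = 72 beats ÷ 6 = 12 chords.
B: 20 × 4 = 80 beats ÷ 5 = 16 chords.
C: 18 × 4 = 72 beats ÷ 6 = 12 chords.
Overall: 40 chords over 56 bars → 40/56 = 5/7 chords per bar.

5/7 chords per bar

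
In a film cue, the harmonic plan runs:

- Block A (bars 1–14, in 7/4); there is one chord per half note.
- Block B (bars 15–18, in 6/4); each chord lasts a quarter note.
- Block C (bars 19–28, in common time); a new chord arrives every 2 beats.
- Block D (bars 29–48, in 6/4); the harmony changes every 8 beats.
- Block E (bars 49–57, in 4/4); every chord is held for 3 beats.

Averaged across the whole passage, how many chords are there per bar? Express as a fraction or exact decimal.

40/19 chords per bar

A: 14 × 7 = 98 beats ÷ 2 = 49 chords.
B: 4 × 6 = 24 beats ÷ 1 = 24 chords.
C: 10 × 4 = 40 beats ÷ 2 = 20 chords.
D: 20 × 6 = 120 beats ÷ 8 = 15 chords.
E: 9 × 4 = 36 beats ÷ 3 = 12 chords.
Overall: 120 chords over 57 bars → 120/57 = 40/19 chords per bar.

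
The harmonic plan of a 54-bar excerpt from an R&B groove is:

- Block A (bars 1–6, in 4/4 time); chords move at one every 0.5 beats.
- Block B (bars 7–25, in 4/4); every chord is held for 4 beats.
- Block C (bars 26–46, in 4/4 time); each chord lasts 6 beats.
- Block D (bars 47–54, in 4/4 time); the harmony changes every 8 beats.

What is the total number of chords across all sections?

A: 6 bars × 4 beats = 24 beats; 0.5 beats/chord → 48 chords.
B: 19 bars × 4 beats = 76 beats; 4 beats/chord → 19 chords.
C: 21 bars × 4 beats = 84 beats; 6 beats/chord → 14 chords.
D: 8 bars × 4 beats = 32 beats; 8 beats/chord → 4 chords.
Total: 48 + 19 + 14 + 4 = 85.

85 chords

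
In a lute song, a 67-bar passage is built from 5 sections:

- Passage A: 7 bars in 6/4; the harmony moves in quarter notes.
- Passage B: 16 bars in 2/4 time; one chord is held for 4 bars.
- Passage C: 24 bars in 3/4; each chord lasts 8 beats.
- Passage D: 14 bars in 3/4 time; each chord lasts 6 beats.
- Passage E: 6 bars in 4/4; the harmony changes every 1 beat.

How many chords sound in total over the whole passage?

86 chords

A has 42 beats and chords last 1 each, so 42 chords.
B has 32 beats and chords last 8 each, so 4 chords.
C has 72 beats and chords last 8 each, so 9 chords.
D has 42 beats and chords last 6 each, so 7 chords.
E has 24 beats and chords last 1 each, so 24 chords.
Total: 42 + 4 + 9 + 7 + 24 = 86.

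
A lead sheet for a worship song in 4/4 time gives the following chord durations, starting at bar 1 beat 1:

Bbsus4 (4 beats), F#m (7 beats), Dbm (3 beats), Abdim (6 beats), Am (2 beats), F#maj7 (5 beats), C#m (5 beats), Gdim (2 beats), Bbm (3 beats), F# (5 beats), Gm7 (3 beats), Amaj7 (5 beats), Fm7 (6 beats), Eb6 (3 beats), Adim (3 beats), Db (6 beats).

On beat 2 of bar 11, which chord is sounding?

F#

Beat 2 of bar 11 is beat (11−1)×4 + 2 = 42 overall.
Running totals: Bbsus4 ends at 4, F#m ends at 11, Dbm ends at 14, Abdim ends at 20, Am ends at 22, F#maj7 ends at 27, C#m ends at 32, Gdim ends at 34, Bbm ends at 37, F# ends at 42.
Beat 42 falls within F#.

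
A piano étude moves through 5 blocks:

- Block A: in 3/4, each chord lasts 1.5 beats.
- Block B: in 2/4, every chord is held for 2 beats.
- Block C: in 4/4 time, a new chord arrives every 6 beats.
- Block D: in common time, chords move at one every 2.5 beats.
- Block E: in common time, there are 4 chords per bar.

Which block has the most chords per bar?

A: each chord is 1.5 beats in 3/4, so 2 per bar.
B: each chord is 2 beats in 2/4, so 1 per bar.
C: each chord is 6 beats in 4/4, so 2/3 per bar.
D: each chord is 2.5 beats in 4/4, so 1.6 per bar.
E: each chord is 1 beat in 4/4, so 4 per bar.
Fastest is E at 4 chords/bar.

Block E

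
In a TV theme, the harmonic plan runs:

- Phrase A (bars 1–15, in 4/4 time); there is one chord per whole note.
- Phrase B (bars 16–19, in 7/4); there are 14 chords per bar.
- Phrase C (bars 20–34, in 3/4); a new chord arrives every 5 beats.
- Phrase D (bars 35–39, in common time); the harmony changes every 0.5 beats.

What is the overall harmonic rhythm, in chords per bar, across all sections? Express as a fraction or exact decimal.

A: 15 bars of 4 beats is 60 beats; at 4 beats each that's 15 chords.
B: 4 bars of 7 beats is 28 beats; at 0.5 beats each that's 56 chords.
C: 15 bars of 3 beats is 45 beats; at 5 beats each that's 9 chords.
D: 5 bars of 4 beats is 20 beats; at 0.5 beats each that's 40 chords.
Overall: 120 chords over 39 bars → 120/39 = 40/13 chords per bar.

40/13 chords per bar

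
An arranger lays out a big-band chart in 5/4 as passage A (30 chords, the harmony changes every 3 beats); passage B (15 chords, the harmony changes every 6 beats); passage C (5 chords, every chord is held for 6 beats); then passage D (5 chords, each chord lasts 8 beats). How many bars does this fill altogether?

A: 30 × 3 = 90 beats = 18 bars.
B: 15 × 6 = 90 beats = 18 bars.
C: 5 × 6 = 30 beats = 6 bars.
D: 5 × 8 = 40 beats = 8 bars.
Total: 18 + 18 + 6 + 8 = 50 bars.

50 bars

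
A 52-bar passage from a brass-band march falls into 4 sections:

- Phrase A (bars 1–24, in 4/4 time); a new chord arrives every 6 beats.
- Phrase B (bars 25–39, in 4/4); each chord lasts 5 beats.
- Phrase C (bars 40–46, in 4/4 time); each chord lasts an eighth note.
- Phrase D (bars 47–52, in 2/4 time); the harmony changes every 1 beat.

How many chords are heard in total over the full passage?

A: 24 bars × 4 beats = 96 beats; 6 beats/chord → 16 chords.
B: 15 bars × 4 beats = 60 beats; 5 beats/chord → 12 chords.
C: 7 bars × 4 beats = 28 beats; 0.5 beats/chord → 56 chords.
D: 6 bars × 2 beats = 12 beats; 1 beat/chord → 12 chords.
Total: 16 + 12 + 56 + 12 = 96.

96 chords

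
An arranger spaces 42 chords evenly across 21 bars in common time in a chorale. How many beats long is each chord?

2 beats

21 bars × 4 beats/bar = 84 beats total.
84 beats ÷ 42 chords = 2 beats per chord.
(That is a half note.)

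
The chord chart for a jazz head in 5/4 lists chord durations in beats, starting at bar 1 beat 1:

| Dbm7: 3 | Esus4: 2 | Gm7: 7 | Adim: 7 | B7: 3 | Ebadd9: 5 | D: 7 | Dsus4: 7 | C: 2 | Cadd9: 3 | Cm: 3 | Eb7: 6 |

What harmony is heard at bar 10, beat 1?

Cadd9

Beat 1 of bar 10 is beat (10−1)×5 + 1 = 46 overall.
Running totals: Dbm7 ends at 3, Esus4 ends at 5, Gm7 ends at 12, Adim ends at 19, B7 ends at 22, Ebadd9 ends at 27, D ends at 34, Dsus4 ends at 41, C ends at 43, Cadd9 ends at 46.
Beat 46 falls within Cadd9.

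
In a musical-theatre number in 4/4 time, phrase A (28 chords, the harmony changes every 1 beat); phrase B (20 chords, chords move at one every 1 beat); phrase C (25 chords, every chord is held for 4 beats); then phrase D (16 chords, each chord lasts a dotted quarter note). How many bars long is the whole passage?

43 bars

A: 28 × 1 = 28 beats = 7 bars.
B: 20 × 1 = 20 beats = 5 bars.
C: 25 × 4 = 100 beats = 25 bars.
D: 16 × 1.5 = 24 beats = 6 bars.
Total: 7 + 5 + 25 + 6 = 43 bars.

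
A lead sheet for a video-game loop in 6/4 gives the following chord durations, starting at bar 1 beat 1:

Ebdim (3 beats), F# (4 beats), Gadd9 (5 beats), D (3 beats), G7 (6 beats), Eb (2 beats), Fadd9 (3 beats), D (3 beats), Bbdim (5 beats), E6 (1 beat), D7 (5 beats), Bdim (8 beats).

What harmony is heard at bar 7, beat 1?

Beat 1 of bar 7 is beat (7−1)×6 + 1 = 37 overall.
Running totals: Ebdim ends at 3, F# ends at 7, Gadd9 ends at 12, D ends at 15, G7 ends at 21, Eb ends at 23, Fadd9 ends at 26, D ends at 29, Bbdim ends at 34, E6 ends at 35, D7 ends at 40.
Beat 37 falls within D7.

D7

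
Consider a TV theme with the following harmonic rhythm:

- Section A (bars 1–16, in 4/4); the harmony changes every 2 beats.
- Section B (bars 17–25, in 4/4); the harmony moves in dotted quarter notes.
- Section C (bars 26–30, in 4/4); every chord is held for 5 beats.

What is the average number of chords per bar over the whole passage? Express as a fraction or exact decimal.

A: 16 × 4 = 64 beats ÷ 2 = 32 chords.
B: 9 × 4 = 36 beats ÷ 1.5 = 24 chords.
C: 5 × 4 = 20 beats ÷ 5 = 4 chords.
Overall: 60 chords over 30 bars → 60/30 = 2 chords per bar.

2 chords per bar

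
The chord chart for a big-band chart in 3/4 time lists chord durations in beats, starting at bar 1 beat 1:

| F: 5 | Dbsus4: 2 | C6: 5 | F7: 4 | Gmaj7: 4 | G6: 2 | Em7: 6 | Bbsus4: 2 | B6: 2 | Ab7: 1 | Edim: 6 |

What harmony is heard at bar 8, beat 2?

Beat 2 of bar 8 is beat (8−1)×3 + 2 = 23 overall.
Running totals: F ends at 5, Dbsus4 ends at 7, C6 ends at 12, F7 ends at 16, Gmaj7 ends at 20, G6 ends at 22, Em7 ends at 28.
Beat 23 falls within Em7.

Em7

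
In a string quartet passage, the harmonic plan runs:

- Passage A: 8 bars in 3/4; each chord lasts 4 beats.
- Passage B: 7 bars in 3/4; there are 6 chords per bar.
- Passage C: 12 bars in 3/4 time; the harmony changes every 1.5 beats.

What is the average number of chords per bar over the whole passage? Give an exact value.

8/3 chords per bar

A: 8 bars of 3 beats is 24 beats; at 4 beats each that's 6 chords.
B: 7 bars of 3 beats is 21 beats; at 0.5 beats each that's 42 chords.
C: 12 bars of 3 beats is 36 beats; at 1.5 beats each that's 24 chords.
Overall: 72 chords over 27 bars → 72/27 = 8/3 chords per bar.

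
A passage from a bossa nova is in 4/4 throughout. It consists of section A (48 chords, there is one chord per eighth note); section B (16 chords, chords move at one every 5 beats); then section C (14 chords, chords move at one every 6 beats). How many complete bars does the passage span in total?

47 bars

A: 48 × 0.5 = 24 beats = 6 bars.
B: 16 × 5 = 80 beats = 20 bars.
C: 14 × 6 = 84 beats = 21 bars.
Total: 6 + 20 + 21 = 47 bars.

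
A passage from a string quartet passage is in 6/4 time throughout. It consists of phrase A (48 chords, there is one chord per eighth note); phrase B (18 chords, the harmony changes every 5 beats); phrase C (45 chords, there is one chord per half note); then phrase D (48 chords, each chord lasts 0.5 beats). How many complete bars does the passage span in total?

A: 48 × 0.5 = 24 beats = 4 bars.
B: 18 × 5 = 90 beats = 15 bars.
C: 45 × 2 = 90 beats = 15 bars.
D: 48 × 0.5 = 24 beats = 4 bars.
Total: 4 + 15 + 15 + 4 = 38 bars.

38 bars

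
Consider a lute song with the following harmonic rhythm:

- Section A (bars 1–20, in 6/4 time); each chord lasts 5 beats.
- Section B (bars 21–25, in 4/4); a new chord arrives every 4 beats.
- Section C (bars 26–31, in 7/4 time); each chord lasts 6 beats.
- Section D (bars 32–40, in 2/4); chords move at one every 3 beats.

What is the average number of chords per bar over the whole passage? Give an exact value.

A: 20 × 6 = 120 beats ÷ 5 = 24 chords.
B: 5 × 4 = 20 beats ÷ 4 = 5 chords.
C: 6 × 7 = 42 beats ÷ 6 = 7 chords.
D: 9 × 2 = 18 beats ÷ 3 = 6 chords.
Overall: 42 chords over 40 bars → 42/40 = 1.05 chords per bar.

1.05 chords per bar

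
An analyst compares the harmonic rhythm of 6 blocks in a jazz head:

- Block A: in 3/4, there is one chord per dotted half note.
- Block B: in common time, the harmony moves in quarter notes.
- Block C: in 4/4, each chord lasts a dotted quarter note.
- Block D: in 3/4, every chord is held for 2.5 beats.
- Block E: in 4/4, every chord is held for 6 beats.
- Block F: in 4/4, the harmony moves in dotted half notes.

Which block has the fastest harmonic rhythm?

A: each chord is 3 beats in 3/4, so 1 per bar.
B: each chord is 1 beat in 4/4, so 4 per bar.
C: each chord is 1.5 beats in 4/4, so 8/3 per bar.
D: each chord is 2.5 beats in 3/4, so 1.2 per bar.
E: each chord is 6 beats in 4/4, so 2/3 per bar.
F: each chord is 3 beats in 4/4, so 4/3 per bar.
Fastest is B at 4 chords/bar.

Block B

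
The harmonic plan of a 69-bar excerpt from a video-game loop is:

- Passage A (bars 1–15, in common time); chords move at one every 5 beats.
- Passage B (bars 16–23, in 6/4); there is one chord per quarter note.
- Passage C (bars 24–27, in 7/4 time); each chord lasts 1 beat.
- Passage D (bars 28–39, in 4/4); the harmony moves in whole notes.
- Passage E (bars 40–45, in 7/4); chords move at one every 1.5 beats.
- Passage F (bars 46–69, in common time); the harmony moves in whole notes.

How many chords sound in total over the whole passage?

152 chords

A: 15 bars × 4 beats = 60 beats; 5 beats/chord → 12 chords.
B: 8 bars × 6 beats = 48 beats; 1 beat/chord → 48 chords.
C: 4 bars × 7 beats = 28 beats; 1 beat/chord → 28 chords.
D: 12 bars × 4 beats = 48 beats; 4 beats/chord → 12 chords.
E: 6 bars × 7 beats = 42 beats; 1.5 beats/chord → 28 chords.
F: 24 bars × 4 beats = 96 beats; 4 beats/chord → 24 chords.
Total: 12 + 48 + 28 + 12 + 28 + 24 = 152.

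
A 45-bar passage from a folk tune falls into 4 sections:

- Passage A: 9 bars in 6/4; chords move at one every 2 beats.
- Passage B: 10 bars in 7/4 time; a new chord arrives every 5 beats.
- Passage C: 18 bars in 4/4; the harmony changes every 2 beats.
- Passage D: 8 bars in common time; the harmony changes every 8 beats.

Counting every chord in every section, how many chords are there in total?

A has 54 beats and chords last 2 each, so 27 chords.
B has 70 beats and chords last 5 each, so 14 chords.
C has 72 beats and chords last 2 each, so 36 chords.
D has 32 beats and chords last 8 each, so 4 chords.
Total: 27 + 14 + 36 + 4 = 81.

81 chords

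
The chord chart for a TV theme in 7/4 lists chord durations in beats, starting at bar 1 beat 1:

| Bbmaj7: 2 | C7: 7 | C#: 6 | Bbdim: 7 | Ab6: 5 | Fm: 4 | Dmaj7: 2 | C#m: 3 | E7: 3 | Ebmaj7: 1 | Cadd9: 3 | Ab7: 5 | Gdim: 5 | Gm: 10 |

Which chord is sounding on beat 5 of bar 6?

Beat 5 of bar 6 is beat (6−1)×7 + 5 = 40 overall.
Running totals: Bbmaj7 ends at 2, C7 ends at 9, C# ends at 15, Bbdim ends at 22, Ab6 ends at 27, Fm ends at 31, Dmaj7 ends at 33, C#m ends at 36, E7 ends at 39, Ebmaj7 ends at 40.
Beat 40 falls within Ebmaj7.

Ebmaj7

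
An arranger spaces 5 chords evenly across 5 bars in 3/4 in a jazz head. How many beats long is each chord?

5 bars × 3 beats/bar = 15 beats total.
15 beats ÷ 5 chords = 3 beats per chord.
(That is a dotted half note.)

3 beats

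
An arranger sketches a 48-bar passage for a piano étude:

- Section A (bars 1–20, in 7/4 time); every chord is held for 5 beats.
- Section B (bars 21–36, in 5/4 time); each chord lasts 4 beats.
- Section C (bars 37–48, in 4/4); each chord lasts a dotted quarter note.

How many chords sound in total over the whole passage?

A: 20·7 = 140 beats, 140/5 = 28 chords.
B: 16·5 = 80 beats, 80/4 = 20 chords.
C: 12·4 = 48 beats, 48/1.5 = 32 chords.
Total: 28 + 20 + 32 = 80.

80 chords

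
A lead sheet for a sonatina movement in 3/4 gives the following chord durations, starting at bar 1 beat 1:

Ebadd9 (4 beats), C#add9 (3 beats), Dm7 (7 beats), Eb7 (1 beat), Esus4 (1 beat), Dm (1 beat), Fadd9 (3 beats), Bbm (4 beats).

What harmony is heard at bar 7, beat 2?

Fadd9

Beat 2 of bar 7 is beat (7−1)×3 + 2 = 20 overall.
Running totals: Ebadd9 ends at 4, C#add9 ends at 7, Dm7 ends at 14, Eb7 ends at 15, Esus4 ends at 16, Dm ends at 17, Fadd9 ends at 20.
Beat 20 falls within Fadd9.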